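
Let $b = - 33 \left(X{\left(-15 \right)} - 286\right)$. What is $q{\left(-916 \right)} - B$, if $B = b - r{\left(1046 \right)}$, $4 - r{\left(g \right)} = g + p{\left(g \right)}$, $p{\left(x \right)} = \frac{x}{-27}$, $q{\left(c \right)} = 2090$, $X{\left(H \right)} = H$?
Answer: $- \frac{238849}{27} \approx -8846.3$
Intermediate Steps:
$p{\left(x \right)} = - \frac{x}{27}$ ($p{\left(x \right)} = x \left(- \frac{1}{27}\right) = - \frac{x}{27}$)
$r{\left(g \right)} = 4 - \frac{26 g}{27}$ ($r{\left(g \right)} = 4 - \left(g - \frac{g}{27}\right) = 4 - \frac{26 g}{27}$)
$b = 9933$ ($b = - 33 \left(-15 - 286\right) = \left(-33\right) \left(-301\right) = 9933$)
$B = \frac{295279}{27}$ ($B = 9933 - \left(4 - \frac{27196}{27}\right) = 9933 - - \frac{27088}{27} = 9933 + \frac{27088}{27} = \frac{295279}{27} \approx 10936.0$)
$q{\left(-916 \right)} - B = 2090 - \frac{295279}{27} = - \frac{238849}{27}$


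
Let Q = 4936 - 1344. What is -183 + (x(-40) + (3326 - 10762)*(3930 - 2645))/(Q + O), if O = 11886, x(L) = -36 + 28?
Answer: -6193871/7739 ≈ -800.34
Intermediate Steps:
x(L) = -8
Q = 3592
-183 + (x(-40) + (3326 - 10762)*(3930 - 2645))/(Q + O) = -183 + (-8 + (3326 - 10762)*(3930 - 2645))/(3592 + 11886) = -183 + (-8 - 7436*1285)/15478 = -183 + (-8 - 9555260)*(1/15478) = -183 - 9555268*1/15478 = -183 - 4777634/7739 = -6193871/7739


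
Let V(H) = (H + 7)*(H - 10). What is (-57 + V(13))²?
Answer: 9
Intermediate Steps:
V(H) = (-10 + H)*(7 + H) (V(H) = (7 + H)*(-10 + H) = (-10 + H)*(7 + H))
(-57 + V(13))² = (-57 + (-70 + 13² - 3*13))² = (-57 + (-70 + 169 - 39))² = (-57 + 60)² = 3² = 9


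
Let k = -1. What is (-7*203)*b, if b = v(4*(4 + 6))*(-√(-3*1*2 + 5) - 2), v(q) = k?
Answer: -2842 - 1421*I ≈ -2842.0 - 1421.0*I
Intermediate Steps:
v(q) = -1
b = 2 + I (b = -(-√(-3*1*2 + 5) - 2) = -(-√(-3*2 + 5) - 2) = -(-√(-6 + 5) - 2) = -(-√(-1) - 2) = -(-I - 2) = -(-2 - I) = 2 + I ≈ 2.0 + 1.0*I)
(-7*203)*b = (-7*203)*(2 + I) = -1421*(2 + I) = -2842 - 1421*I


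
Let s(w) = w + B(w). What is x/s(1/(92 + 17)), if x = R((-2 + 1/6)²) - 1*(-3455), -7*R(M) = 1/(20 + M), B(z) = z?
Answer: 2217010841/11774 ≈ 1.8830e+5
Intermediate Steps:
R(M) = -1/(7*(20 + M))
s(w) = 2*w (s(w) = w + w = 2*w)
x = 20339549/5887 (x = -1/(140 + 7*(-2 + 1/6)²) - 1*(-3455) = -1/(140 + 7*(-2 + 1*(⅙))²) + 3455 = -1/(140 + 7*(-2 + ⅙)²) + 3455 = -1/(140 + 7*(-11/6)²) + 3455 = -1/(140 + 7*(121/36)) + 3455 = -1/(140 + 847/36) + 3455 = -1/5887/36 + 3455 = -1*36/5887 + 3455 = -36/5887 + 3455 = 20339549/5887 ≈ 3455.0)
x/s(1/(92 + 17)) = 20339549/(5887*((2/(92 + 17)))) = 20339549/(5887*((2/109))) = 20339549/(5887*((2*(1/109)))) = 20339549/(5887*(2/109)) = (20339549/5887)*(109/2) = 2217010841/11774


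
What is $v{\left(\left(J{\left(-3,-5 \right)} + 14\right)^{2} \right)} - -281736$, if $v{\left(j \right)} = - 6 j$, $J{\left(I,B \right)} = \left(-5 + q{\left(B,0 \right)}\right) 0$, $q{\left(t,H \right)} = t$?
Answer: $280560$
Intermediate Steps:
$J{\left(I,B \right)} = 0$ ($J{\left(I,B \right)} = \left(-5 + B\right) 0 = 0$)
$v{\left(\left(J{\left(-3,-5 \right)} + 14\right)^{2} \right)} - -281736 = - 6 \left(0 + 14\right)^{2} - -281736 = - 6 \cdot 14^{2} + 281736 = \left(-6\right) 196 + 281736 = -1176 + 281736 = 280560$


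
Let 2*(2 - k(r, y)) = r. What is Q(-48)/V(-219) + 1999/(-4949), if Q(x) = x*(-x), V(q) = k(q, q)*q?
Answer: -24940057/80564771 ≈ -0.30957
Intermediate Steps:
k(r, y) = 2 - r/2
V(q) = q*(2 - q/2) (V(q) = (2 - q/2)*q = q*(2 - q/2))
Q(x) = -x²
Q(-48)/V(-219) + 1999/(-4949) = (-1*(-48)²)/(((½)*(-219)*(4 - 1*(-219)))) + 1999/(-4949) = (-1*2304)/(((½)*(-219)*(4 + 219))) + 1999*(-1/4949) = -2304/((½)*(-219)*223) - 1999/4949 = -2304/(-48837/2) - 1999/4949 = -2304*(-2/48837) - 1999/4949 = 1536/16279 - 1999/4949 = -24940057/80564771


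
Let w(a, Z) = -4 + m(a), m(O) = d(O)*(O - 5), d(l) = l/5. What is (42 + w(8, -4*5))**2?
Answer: 45796/25 ≈ 1831.8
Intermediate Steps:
d(l) = l/5 (d(l) = l*(1/5) = l/5)
m(O) = O*(-5 + O)/5 (m(O) = (O/5)*(O - 5) = (O/5)*(-5 + O) = O*(-5 + O)/5)
w(a, Z) = -4 + a*(-5 + a)/5
(42 + w(8, -4*5))**2 = (42 + (-4 + (1/5)*8*(-5 + 8)))**2 = (42 + (-4 + (1/5)*8*3))**2 = (42 + (-4 + 24/5))**2 = (42 + 4/5)**2 = (214/5)**2 = 45796/25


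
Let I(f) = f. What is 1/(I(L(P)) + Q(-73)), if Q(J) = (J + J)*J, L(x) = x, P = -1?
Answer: 1/10657 ≈ 9.3835e-5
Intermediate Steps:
Q(J) = 2*J² (Q(J) = (2*J)*J = 2*J²)
1/(I(L(P)) + Q(-73)) = 1/(-1 + 2*(-73)²) = 1/(-1 + 2*5329) = 1/(-1 + 10658) = 1/10657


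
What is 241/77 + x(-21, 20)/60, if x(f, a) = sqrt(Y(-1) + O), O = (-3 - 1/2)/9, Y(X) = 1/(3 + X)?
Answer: 43457/13860 ≈ 3.1354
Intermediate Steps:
O = -7/18 (O = (-3 - 1*1/2)*(1/9) = (-3 - 1/2)*(1/9) = -7/2*1/9 = -7/18 ≈ -0.38889)
x(f, a) = 1/3 (x(f, a) = sqrt(1/(3 - 1) - 7/18) = sqrt(1/2 - 7/18) = sqrt(1/9) = 1/3)
241/77 + x(-21, 20)/60 = 241/77 + (1/3)/60 = 241*(1/77) + (1/3)*(1/60) = 241/77 + 1/180 = 43457/13860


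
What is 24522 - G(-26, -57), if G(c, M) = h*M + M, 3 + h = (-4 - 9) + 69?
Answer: 27600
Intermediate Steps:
h = 53 (h = -3 + ((-4 - 9) + 69) = -3 + (-13 + 69) = -3 + 56 = 53)
G(c, M) = 54*M (G(c, M) = 53*M + M = 54*M)
24522 - G(-26, -57) = 24522 - 54*(-57) = 24522 - 1*(-3078) = 24522 + 3078 = 27600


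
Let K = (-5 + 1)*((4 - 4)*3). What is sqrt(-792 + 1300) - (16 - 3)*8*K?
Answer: 2*sqrt(127) ≈ 22.539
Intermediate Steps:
K = 0 (K = -0*3 = -4*0 = 0)
sqrt(-792 + 1300) - (16 - 3)*8*K = sqrt(-792 + 1300) - (16 - 3)*8*0 = sqrt(508) - 13*8*0 = 2*sqrt(127) - 104*0 = 2*sqrt(127) - 1*0 = 2*sqrt(127) + 0 = 2*sqrt(127)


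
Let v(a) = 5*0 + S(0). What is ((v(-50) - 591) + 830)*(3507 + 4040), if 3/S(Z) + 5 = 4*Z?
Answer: 8996024/5 ≈ 1.7992e+6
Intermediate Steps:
S(Z) = 3/(-5 + 4*Z)
v(a) = -⅗ (v(a) = 5*0 + 3/(-5 + 4*0) = 0 + 3/(-5 + 0) = 0 + 3/(-5) = 0 + 3*(-⅕) = 0 - ⅗ = -⅗)
((v(-50) - 591) + 830)*(3507 + 4040) = ((-⅗ - 591) + 830)*(3507 + 4040) = (-2958/5 + 830)*7547 = (1192/5)*7547 = 8996024/5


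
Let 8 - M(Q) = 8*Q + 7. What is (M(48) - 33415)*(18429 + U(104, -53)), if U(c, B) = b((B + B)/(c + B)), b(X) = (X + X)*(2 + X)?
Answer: -540032071082/867 ≈ -6.2287e+8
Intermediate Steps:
b(X) = 2*X*(2 + X) (b(X) = (2*X)*(2 + X) = 2*X*(2 + X))
U(c, B) = 4*B*(2 + 2*B/(B + c))/(B + c) (U(c, B) = 2*((B + B)/(c + B))*(2 + (B + B)/(c + B)) = 2*((2*B)/(B + c))*(2 + (2*B)/(B + c)) = 2*(2*B/(B + c))*(2 + 2*B/(B + c)) = 4*B*(2 + 2*B/(B + c))/(B + c))
M(Q) = 1 - 8*Q (M(Q) = 8 - (8*Q + 7) = 8 - (7 + 8*Q) = 8 + (-7 - 8*Q) = 1 - 8*Q)
(M(48) - 33415)*(18429 + U(104, -53)) = ((1 - 8*48) - 33415)*(18429 + 8*(-53)*(104 + 2*(-53))/(-53 + 104)**2) = ((1 - 384) - 33415)*(18429 + 8*(-53)*(104 - 106)/51**2) = (-383 - 33415)*(18429 + 8*(-53)*(1/2601)*(-2)) = -33798*(18429 + 848/2601) = -33798*47934677/2601 = -540032071082/867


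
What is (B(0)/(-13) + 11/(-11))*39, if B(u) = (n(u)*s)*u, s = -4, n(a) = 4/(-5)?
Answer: -39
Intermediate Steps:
n(a) = -⅘ (n(a) = 4*(-⅕) = -⅘)
B(u) = 16*u/5 (B(u) = (-⅘*(-4))*u = 16*u/5)
(B(0)/(-13) + 11/(-11))*39 = (((16/5)*0)/(-13) + 11/(-11))*39 = (0*(-1/13) + 11*(-1/11))*39 = (0 - 1)*39 = -1*39 = -39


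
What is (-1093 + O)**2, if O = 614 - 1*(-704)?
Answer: 50625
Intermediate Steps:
O = 1318 (O = 614 + 704 = 1318)
(-1093 + O)**2 = (-1093 + 1318)**2 = 225**2 = 50625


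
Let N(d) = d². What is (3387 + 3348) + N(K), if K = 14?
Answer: 6931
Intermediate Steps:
(3387 + 3348) + N(K) = (3387 + 3348) + 14² = 6735 + 196 = 6931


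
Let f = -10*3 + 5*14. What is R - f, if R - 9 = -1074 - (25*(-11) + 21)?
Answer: -851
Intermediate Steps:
f = 40 (f = -30 + 70 = 40)
R = -811 (R = 9 + (-1074 - (25*(-11) + 21)) = 9 + (-1074 - (-275 + 21)) = 9 + (-1074 - 1*(-254)) = 9 + (-1074 + 254) = 9 - 820 = -811)
R - f = -811 - 1*40 = -811 - 40 = -851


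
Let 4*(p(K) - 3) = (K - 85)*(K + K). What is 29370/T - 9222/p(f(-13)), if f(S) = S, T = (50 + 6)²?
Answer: -79089/15680 ≈ -5.0439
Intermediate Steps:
T = 3136 (T = 56² = 3136)
p(K) = 3 + K*(-85 + K)/2 (p(K) = 3 + ((K - 85)*(K + K))/4 = 3 + ((-85 + K)*(2*K))/4 = 3 + (2*K*(-85 + K))/4 = 3 + K*(-85 + K)/2)
29370/T - 9222/p(f(-13)) = 29370/3136 - 9222/(3 + (½)*(-13)² - 85/2*(-13)) = 29370*(1/3136) - 9222/(3 + (½)*169 + 1105/2) = 14685/1568 - 9222/(3 + 169/2 + 1105/2) = 14685/1568 - 9222/640 = 14685/1568 - 9222*1/640 = 14685/1568 - 4611/320 = -79089/15680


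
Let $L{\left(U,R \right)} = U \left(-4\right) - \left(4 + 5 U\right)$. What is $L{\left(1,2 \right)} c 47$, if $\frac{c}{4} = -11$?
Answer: $26884$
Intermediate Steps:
$c = -44$ ($c = 4 \left(-11\right) = -44$)
$L{\left(U,R \right)} = -4 - 9 U$ ($L{\left(U,R \right)} = - 4 U - \left(4 + 5 U\right) = -4 - 9 U$)
$L{\left(1,2 \right)} c 47 = \left(-4 - 9\right) \left(-44\right) 47 = \left(-13\right) \left(-44\right) 47 = 572 \cdot 47 = 26884$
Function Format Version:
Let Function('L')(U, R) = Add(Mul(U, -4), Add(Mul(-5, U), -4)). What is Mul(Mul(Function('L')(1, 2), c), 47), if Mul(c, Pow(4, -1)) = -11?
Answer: 26884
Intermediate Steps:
c = -44 (c = Mul(4, -11) = -44)
Function('L')(U, R) = Add(-4, Mul(-9, U)) (Function('L')(U, R) = Add(Mul(-4, U), Add(-4, Mul(-5, U))) = Add(-4, Mul(-9, U)))
Mul(Mul(Function('L')(1, 2), c), 47) = Mul(Mul(Add(-4, Mul(-9, 1)), -44), 47) = Mul(Mul(Add(-4, -9), -44), 47) = Mul(Mul(-13, -44), 47) = Mul(572, 47) = 26884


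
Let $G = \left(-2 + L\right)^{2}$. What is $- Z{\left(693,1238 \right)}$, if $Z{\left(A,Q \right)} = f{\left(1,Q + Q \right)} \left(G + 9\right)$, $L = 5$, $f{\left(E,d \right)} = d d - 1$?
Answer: $-110350350$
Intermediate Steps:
$f{\left(E,d \right)} = -1 + d^{2}$ ($f{\left(E,d \right)} = d^{2} - 1 = -1 + d^{2}$)
$G = 9$ ($G = \left(-2 + 5\right)^{2} = 3^{2} = 9$)
$Z{\left(A,Q \right)} = -18 + 72 Q^{2}$ ($Z{\left(A,Q \right)} = \left(-1 + \left(Q + Q\right)^{2}\right) \left(9 + 9\right) = \left(-1 + \left(2 Q\right)^{2}\right) 18 = \left(-1 + 4 Q^{2}\right) 18 = -18 + 72 Q^{2}$)
$- Z{\left(693,1238 \right)} = - (-18 + 72 \cdot 1238^{2}) = - (-18 + 72 \cdot 1532644) = - (-18 + 110350368) = \left(-1\right) 110350350 = -110350350$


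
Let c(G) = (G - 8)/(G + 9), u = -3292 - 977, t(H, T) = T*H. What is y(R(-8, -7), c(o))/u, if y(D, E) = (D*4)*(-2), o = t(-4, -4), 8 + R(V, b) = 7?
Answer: -8/4269 ≈ -0.0018740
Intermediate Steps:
t(H, T) = H*T
R(V, b) = -1 (R(V, b) = -8 + 7 = -1)
u = -4269
o = 16 (o = -4*(-4) = 16)
c(G) = (-8 + G)/(9 + G)
y(D, E) = -8*D (y(D, E) = (4*D)*(-2) = -8*D)
y(R(-8, -7), c(o))/u = -8*(-1)/(-4269) = 8*(-1/4269) = -8/4269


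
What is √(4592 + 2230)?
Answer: 3*√758 ≈ 82.595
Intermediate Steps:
√(4592 + 2230) = √6822 = 3*√758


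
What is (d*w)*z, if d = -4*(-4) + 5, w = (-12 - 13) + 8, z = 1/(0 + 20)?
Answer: -357/20 ≈ -17.850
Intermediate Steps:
z = 1/20 ≈ 0.050000
w = -17 (w = -25 + 8 = -17)
d = 21 (d = 16 + 5 = 21)
(d*w)*z = (21*(-17))*(1/20) = -357*1/20 = -357/20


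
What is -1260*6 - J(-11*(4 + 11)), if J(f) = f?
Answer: -7395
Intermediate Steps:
-1260*6 - J(-11*(4 + 11)) = -1260*6 - (-11)*(4 + 11) = -7560 - (-11)*15 = -7560 - 1*(-165) = -7560 + 165 = -7395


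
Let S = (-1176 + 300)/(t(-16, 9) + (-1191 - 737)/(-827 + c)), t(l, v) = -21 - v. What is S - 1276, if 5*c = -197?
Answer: -9358343/7520 ≈ -1244.5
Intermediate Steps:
c = -197/5 (c = (⅕)*(-197) = -197/5 ≈ -39.400)
S = 237177/7520 (S = (-1176 + 300)/((-21 - 1*9) + (-1191 - 737)/(-827 - 197/5)) = -876/((-21 - 9) - 1928/(-4332/5)) = -876/(-30 - 1928*(-5/4332)) = -876/(-30 + 2410/1083) = -876/(-30080/1083) = -876*(-1083/30080) = 237177/7520 ≈ 31.539)
S - 1276 = 237177/7520 - 1276 = -9358343/7520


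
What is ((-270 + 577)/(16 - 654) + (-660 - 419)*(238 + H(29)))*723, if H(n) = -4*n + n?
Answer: -75155133507/638 ≈ -1.1780e+8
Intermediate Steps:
H(n) = -3*n
((-270 + 577)/(16 - 654) + (-660 - 419)*(238 + H(29)))*723 = ((-270 + 577)/(16 - 654) + (-660 - 419)*(238 - 3*29))*723 = (307/(-638) - 1079*(238 - 87))*723 = (307*(-1/638) - 1079*151)*723 = (-307/638 - 162929)*723 = -103949009/638*723 = -75155133507/638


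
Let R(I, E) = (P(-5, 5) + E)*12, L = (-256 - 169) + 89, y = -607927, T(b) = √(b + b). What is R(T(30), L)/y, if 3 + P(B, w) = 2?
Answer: 4044/607927 ≈ 0.0066521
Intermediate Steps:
T(b) = √2*√b (T(b) = √(2*b) = √2*√b)
P(B, w) = -1 (P(B, w) = -3 + 2 = -1)
L = -336 (L = -425 + 89 = -336)
R(I, E) = -12 + 12*E (R(I, E) = (-1 + E)*12 = -12 + 12*E)
R(T(30), L)/y = (-12 + 12*(-336))/(-607927) = (-12 - 4032)*(-1/607927) = -4044*(-1/607927) = 4044/607927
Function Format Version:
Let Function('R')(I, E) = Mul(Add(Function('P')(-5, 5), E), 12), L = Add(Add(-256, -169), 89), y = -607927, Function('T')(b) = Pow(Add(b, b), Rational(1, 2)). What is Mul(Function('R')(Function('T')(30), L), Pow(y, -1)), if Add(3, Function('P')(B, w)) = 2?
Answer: Rational(4044, 607927) ≈ 0.0066521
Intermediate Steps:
Function('T')(b) = Mul(Pow(2, Rational(1, 2)), Pow(b, Rational(1, 2))) (Function('T')(b) = Pow(Mul(2, b), Rational(1, 2)) = Mul(Pow(2, Rational(1, 2)), Pow(b, Rational(1, 2))))
Function('P')(B, w) = -1 (Function('P')(B, w) = Add(-3, 2) = -1)
L = -336 (L = Add(-425, 89) = -336)
Function('R')(I, E) = Add(-12, Mul(12, E)) (Function('R')(I, E) = Mul(Add(-1, E), 12) = Add(-12, Mul(12, E)))
Mul(Function('R')(Function('T')(30), L), Pow(y, -1)) = Mul(Add(-12, Mul(12, -336)), Pow(-607927, -1)) = Mul(Add(-12, -4032), Rational(-1, 607927)) = Mul(-4044, Rational(-1, 607927)) = Rational(4044, 607927)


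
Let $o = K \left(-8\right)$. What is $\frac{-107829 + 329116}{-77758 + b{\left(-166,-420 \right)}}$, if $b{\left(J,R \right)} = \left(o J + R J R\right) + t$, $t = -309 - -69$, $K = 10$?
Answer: $- \frac{221287}{29347118} \approx -0.0075403$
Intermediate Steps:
$o = -80$ ($o = 10 \left(-8\right) = -80$)
$t = -240$ ($t = -309 + 69 = -240$)
$b{\left(J,R \right)} = -240 - 80 J + J R^{2}$ ($b{\left(J,R \right)} = \left(- 80 J + R J R\right) - 240 = \left(- 80 J + J R R\right) - 240 = \left(- 80 J + J R^{2}\right) - 240 = -240 - 80 J + J R^{2}$)
$\frac{-107829 + 329116}{-77758 + b{\left(-166,-420 \right)}} = \frac{-107829 + 329116}{-77758 - \left(-13040 + 29282400\right)} = \frac{221287}{-77758 - 29269360} = \frac{221287}{-29347118} = 221287 \left(- \frac{1}{29347118}\right) = - \frac{221287}{29347118}$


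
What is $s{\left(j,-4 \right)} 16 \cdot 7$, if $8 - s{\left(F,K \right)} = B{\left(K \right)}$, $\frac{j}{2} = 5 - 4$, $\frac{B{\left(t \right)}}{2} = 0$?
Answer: $896$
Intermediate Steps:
$B{\left(t \right)} = 0$ ($B{\left(t \right)} = 2 \cdot 0 = 0$)
$j = 2$ ($j = 2 \left(5 - 4\right) = 2 \cdot 1 = 2$)
$s{\left(F,K \right)} = 8$ ($s{\left(F,K \right)} = 8 - 0 = 8 + 0 = 8$)
$s{\left(j,-4 \right)} 16 \cdot 7 = 8 \cdot 16 \cdot 7 = 128 \cdot 7 = 896$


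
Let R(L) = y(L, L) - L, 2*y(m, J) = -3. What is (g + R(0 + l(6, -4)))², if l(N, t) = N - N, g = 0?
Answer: 9/4 ≈ 2.2500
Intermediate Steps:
y(m, J) = -3/2 (y(m, J) = (½)*(-3) = -3/2)
l(N, t) = 0
R(L) = -3/2 - L
(g + R(0 + l(6, -4)))² = (0 + (-3/2 - (0 + 0)))² = (0 + (-3/2 - 1*0))² = (0 + (-3/2 + 0))² = (0 - 3/2)² = (-3/2)² = 9/4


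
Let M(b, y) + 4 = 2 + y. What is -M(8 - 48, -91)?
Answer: 93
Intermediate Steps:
M(b, y) = -2 + y (M(b, y) = -4 + (2 + y) = -2 + y)
-M(8 - 48, -91) = -(-2 - 91) = -1*(-93) = 93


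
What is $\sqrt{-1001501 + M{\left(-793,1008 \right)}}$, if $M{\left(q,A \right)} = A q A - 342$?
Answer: $i \sqrt{806740595} \approx 28403.0 i$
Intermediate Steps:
$M{\left(q,A \right)} = -342 + q A^{2}$ ($M{\left(q,A \right)} = q A^{2} - 342 = -342 + q A^{2}$)
$\sqrt{-1001501 + M{\left(-793,1008 \right)}} = \sqrt{-1001501 - \left(342 + 793 \cdot 1008^{2}\right)} = \sqrt{-1001501 - 805739094} = \sqrt{-806740595} = i \sqrt{806740595}$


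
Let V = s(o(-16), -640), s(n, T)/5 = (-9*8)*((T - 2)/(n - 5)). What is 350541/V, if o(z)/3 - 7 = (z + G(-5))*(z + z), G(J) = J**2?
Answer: -688099/535 ≈ -1286.2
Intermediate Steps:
o(z) = 21 + 6*z*(25 + z) (o(z) = 21 + 3*((z + (-5)**2)*(z + z)) = 21 + 3*((z + 25)*(2*z)) = 21 + 3*((25 + z)*(2*z)) = 21 + 3*(2*z*(25 + z)) = 21 + 6*z*(25 + z))
s(n, T) = -360*(-2 + T)/(-5 + n) (s(n, T) = 5*((-9*8)*((T - 2)/(n - 5))) = 5*(-72*(-2 + T)/(-5 + n)) = -360*(-2 + T)/(-5 + n))
V = -14445/53 (V = 360*(2 - 1*(-640))/(-5 + (21 + 6*(-16)**2 + 150*(-16))) = 360*(2 + 640)/(-5 + (21 + 6*256 - 2400)) = 360*642/(-5 + (21 + 1536 - 2400)) = 360*642/(-5 - 843) = 360*642/(-848) = 360*(-1/848)*642 = -14445/53 ≈ -272.55)
350541/V = 350541/(-14445/53) = 350541*(-53/14445) = -688099/535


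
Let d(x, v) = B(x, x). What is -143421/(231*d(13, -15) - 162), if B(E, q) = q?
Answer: -47807/947 ≈ -50.483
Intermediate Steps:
d(x, v) = x
-143421/(231*d(13, -15) - 162) = -143421/(231*13 - 162) = -143421/(3003 - 162) = -143421/2841 = -143421*1/2841 = -47807/947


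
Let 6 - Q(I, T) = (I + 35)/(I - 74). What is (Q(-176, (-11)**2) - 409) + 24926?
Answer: 6130609/250 ≈ 24522.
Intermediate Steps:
Q(I, T) = 6 - (35 + I)/(-74 + I) (Q(I, T) = 6 - (I + 35)/(I - 74) = 6 - (35 + I)/(-74 + I))
(Q(-176, (-11)**2) - 409) + 24926 = ((-479 + 5*(-176))/(-74 - 176) - 409) + 24926 = ((-479 - 880)/(-250) - 409) + 24926 = (-1/250*(-1359) - 409) + 24926 = (1359/250 - 409) + 24926 = -100891/250 + 24926 = 6130609/250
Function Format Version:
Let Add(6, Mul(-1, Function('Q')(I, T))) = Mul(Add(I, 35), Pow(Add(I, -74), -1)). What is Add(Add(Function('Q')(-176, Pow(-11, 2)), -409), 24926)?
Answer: Rational(6130609, 250) ≈ 24522.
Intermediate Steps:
Function('Q')(I, T) = Add(6, Mul(-1, Pow(Add(-74, I), -1), Add(35, I))) (Function('Q')(I, T) = Add(6, Mul(-1, Mul(Add(I, 35), Pow(Add(I, -74), -1)))) = Add(6, Mul(-1, Mul(Add(35, I), Pow(Add(-74, I), -1)))) = Add(6, Mul(-1, Mul(Pow(Add(-74, I), -1), Add(35, I)))) = Add(6, Mul(-1, Pow(Add(-74, I), -1), Add(35, I))))
Add(Add(Function('Q')(-176, Pow(-11, 2)), -409), 24926) = Add(Add(Mul(Pow(Add(-74, -176), -1), Add(-479, Mul(5, -176))), -409), 24926) = Add(Add(Mul(Pow(-250, -1), Add(-479, -880)), -409), 24926) = Add(Add(Mul(Rational(-1, 250), -1359), -409), 24926) = Add(Add(Rational(1359, 250), -409), 24926) = Add(Rational(-100891, 250), 24926) = Rational(6130609, 250)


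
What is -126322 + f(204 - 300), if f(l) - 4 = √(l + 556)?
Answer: -126318 + 2*√115 ≈ -1.2630e+5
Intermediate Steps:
f(l) = 4 + √(556 + l) (f(l) = 4 + √(l + 556) = 4 + √(556 + l))
-126322 + f(204 - 300) = -126322 + (4 + √(556 + (204 - 300))) = -126322 + (4 + √(556 - 96)) = -126322 + (4 + √460) = -126322 + (4 + 2*√115) = -126318 + 2*√115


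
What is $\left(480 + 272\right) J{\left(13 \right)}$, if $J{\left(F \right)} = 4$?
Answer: $3008$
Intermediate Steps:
$\left(480 + 272\right) J{\left(13 \right)} = \left(480 + 272\right) 4 = 752 \cdot 4 = 3008$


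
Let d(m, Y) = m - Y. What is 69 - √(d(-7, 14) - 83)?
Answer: 69 - 2*I*√26 ≈ 69.0 - 10.198*I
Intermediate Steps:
69 - √(d(-7, 14) - 83) = 69 - √((-7 - 1*14) - 83) = 69 - √((-7 - 14) - 83) = 69 - √(-21 - 83) = 69 - √(-104) = 69 - 2*I*√26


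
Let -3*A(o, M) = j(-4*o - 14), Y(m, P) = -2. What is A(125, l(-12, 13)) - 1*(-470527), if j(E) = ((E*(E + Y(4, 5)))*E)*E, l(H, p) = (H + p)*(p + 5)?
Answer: -23356569441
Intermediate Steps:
l(H, p) = (5 + p)*(H + p) (l(H, p) = (H + p)*(5 + p) = (5 + p)*(H + p))
j(E) = E³*(-2 + E) (j(E) = ((E*(E - 2))*E)*E = ((E*(-2 + E))*E)*E = (E²*(-2 + E))*E = E³*(-2 + E))
A(o, M) = -(-14 - 4*o)³*(-16 - 4*o)/3 (A(o, M) = -(-4*o - 14)³*(-2 + (-4*o - 14))/3 = -(-14 - 4*o)³*(-2 + (-14 - 4*o))/3 = -(-14 - 4*o)³*(-16 - 4*o)/3)
A(125, l(-12, 13)) - 1*(-470527) = 32*(7 + 2*125)³*(-4 - 1*125)/3 - 1*(-470527) = 32*(7 + 250)³*(-4 - 125)/3 + 470527 = (32/3)*257³*(-129) + 470527 = (32/3)*16974593*(-129) + 470527 = -23357039968 + 470527 = -23356569441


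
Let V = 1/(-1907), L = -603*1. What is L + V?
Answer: -1149922/1907 ≈ -603.00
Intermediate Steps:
L = -603
V = -1/1907 ≈ -0.00052438
L + V = -603 - 1/1907 = -1149922/1907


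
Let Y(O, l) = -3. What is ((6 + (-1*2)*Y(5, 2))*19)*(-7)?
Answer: -1596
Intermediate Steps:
((6 + (-1*2)*Y(5, 2))*19)*(-7) = ((6 - 1*2*(-3))*19)*(-7) = ((6 - 2*(-3))*19)*(-7) = ((6 + 6)*19)*(-7) = (12*19)*(-7) = 228*(-7) = -1596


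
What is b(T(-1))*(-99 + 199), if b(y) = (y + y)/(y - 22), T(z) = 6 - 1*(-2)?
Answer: -800/7 ≈ -114.29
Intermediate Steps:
T(z) = 8 (T(z) = 6 + 2 = 8)
b(y) = 2*y/(-22 + y) (b(y) = (2*y)/(-22 + y) = 2*y/(-22 + y))
b(T(-1))*(-99 + 199) = (2*8/(-22 + 8))*(-99 + 199) = (2*8/(-14))*100 = (2*8*(-1/14))*100 = -8/7*100 = -800/7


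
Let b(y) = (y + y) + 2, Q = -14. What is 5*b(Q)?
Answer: -130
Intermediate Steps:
b(y) = 2 + 2*y (b(y) = 2*y + 2 = 2 + 2*y)
5*b(Q) = 5*(2 + 2*(-14)) = 5*(2 - 28) = 5*(-26) = -130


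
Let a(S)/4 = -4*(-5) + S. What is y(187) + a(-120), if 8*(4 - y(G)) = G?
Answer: -3355/8 ≈ -419.38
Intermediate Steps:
y(G) = 4 - G/8
a(S) = 80 + 4*S (a(S) = 4*(-4*(-5) + S) = 4*(20 + S) = 80 + 4*S)
y(187) + a(-120) = (4 - ⅛*187) + (80 + 4*(-120)) = (4 - 187/8) + (80 - 480) = -155/8 - 400 = -3355/8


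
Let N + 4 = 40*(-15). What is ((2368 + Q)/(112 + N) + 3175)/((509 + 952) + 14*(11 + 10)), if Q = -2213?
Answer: 312389/172692 ≈ 1.8089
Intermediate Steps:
N = -604 (N = -4 + 40*(-15) = -4 - 600 = -604)
((2368 + Q)/(112 + N) + 3175)/((509 + 952) + 14*(11 + 10)) = ((2368 - 2213)/(112 - 604) + 3175)/((509 + 952) + 14*(11 + 10)) = (155/(-492) + 3175)/(1461 + 14*21) = (155*(-1/492) + 3175)/(1461 + 294) = (-155/492 + 3175)/1755 = (1561945/492)*(1/1755) = 312389/172692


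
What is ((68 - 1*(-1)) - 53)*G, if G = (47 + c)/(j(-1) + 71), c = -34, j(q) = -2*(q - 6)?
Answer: 208/85 ≈ 2.4471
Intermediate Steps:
j(q) = 12 - 2*q (j(q) = -2*(-6 + q) = 12 - 2*q)
G = 13/85 (G = (47 - 34)/((12 - 2*(-1)) + 71) = 13/((12 + 2) + 71) = 13/(14 + 71) = 13/85 ≈ 0.15294)
((68 - 1*(-1)) - 53)*G = ((68 - 1*(-1)) - 53)*(13/85) = ((68 + 1) - 53)*(13/85) = (69 - 53)*(13/85) = 16*(13/85) = 208/85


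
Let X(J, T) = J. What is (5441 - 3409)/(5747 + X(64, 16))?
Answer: 2032/5811 ≈ 0.34968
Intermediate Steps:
(5441 - 3409)/(5747 + X(64, 16)) = (5441 - 3409)/(5747 + 64) = 2032/5811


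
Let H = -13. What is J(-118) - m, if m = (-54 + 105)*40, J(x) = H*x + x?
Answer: -624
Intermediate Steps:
J(x) = -12*x (J(x) = -13*x + x = -12*x)
m = 2040 (m = 51*40 = 2040)
J(-118) - m = -12*(-118) - 1*2040 = 1416 - 2040 = -624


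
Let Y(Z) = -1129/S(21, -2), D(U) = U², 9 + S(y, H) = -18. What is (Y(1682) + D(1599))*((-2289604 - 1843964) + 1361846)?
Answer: -191345151969832/27 ≈ -7.0869e+12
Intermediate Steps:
S(y, H) = -27 (S(y, H) = -9 - 18 = -27)
Y(Z) = 1129/27 (Y(Z) = -1129/(-27) = -1129*(-1/27) = 1129/27)
(Y(1682) + D(1599))*((-2289604 - 1843964) + 1361846) = (1129/27 + 1599²)*((-2289604 - 1843964) + 1361846) = (1129/27 + 2556801)*(-4133568 + 1361846) = (69034756/27)*(-2771722) = -191345151969832/27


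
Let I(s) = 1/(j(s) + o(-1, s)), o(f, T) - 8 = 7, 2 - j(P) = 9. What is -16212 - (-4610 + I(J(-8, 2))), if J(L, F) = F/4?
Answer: -92817/8 ≈ -11602.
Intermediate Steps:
J(L, F) = F/4 (J(L, F) = F*(¼) = F/4)
j(P) = -7 (j(P) = 2 - 1*9 = 2 - 9 = -7)
o(f, T) = 15 (o(f, T) = 8 + 7 = 15)
I(s) = ⅛ (I(s) = 1/(-7 + 15) = 1/8 = ⅛)
-16212 - (-4610 + I(J(-8, 2))) = -16212 - (-4610 + ⅛) = -16212 - 1*(-36879/8) = -16212 + 36879/8 = -92817/8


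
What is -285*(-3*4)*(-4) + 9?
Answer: -13671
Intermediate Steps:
-285*(-3*4)*(-4) + 9 = -(-3420)*(-4) + 9 = -285*48 + 9 = -13680 + 9 = -13671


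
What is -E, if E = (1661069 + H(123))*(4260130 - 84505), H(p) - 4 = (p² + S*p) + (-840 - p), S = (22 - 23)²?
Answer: -6995683451250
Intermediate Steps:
S = 1 (S = (-1)² = 1)
H(p) = -836 + p² (H(p) = 4 + ((p² + 1*p) + (-840 - p)) = 4 + ((p² + p) + (-840 - p)) = 4 + ((p + p²) + (-840 - p)) = 4 + (-840 + p²) = -836 + p²)
E = 6995683451250 (E = (1661069 + (-836 + 123²))*(4260130 - 84505) = (1661069 + (-836 + 15129))*4175625 = (1661069 + 14293)*4175625 = 1675362*4175625 = 6995683451250)
-E = -1*6995683451250 = -6995683451250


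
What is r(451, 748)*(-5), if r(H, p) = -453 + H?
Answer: 10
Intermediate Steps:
r(451, 748)*(-5) = (-453 + 451)*(-5) = -2*(-5) = 10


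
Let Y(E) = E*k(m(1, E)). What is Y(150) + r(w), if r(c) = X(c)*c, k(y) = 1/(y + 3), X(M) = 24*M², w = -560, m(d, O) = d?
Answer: -8429567925/2 ≈ -4.2148e+9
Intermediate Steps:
k(y) = 1/(3 + y)
r(c) = 24*c³ (r(c) = (24*c²)*c = 24*c³)
Y(E) = E/4 (Y(E) = E/(3 + 1) = E/4)
Y(150) + r(w) = (¼)*150 + 24*(-560)³ = 75/2 + 24*(-175616000) = 75/2 - 4214784000 = -8429567925/2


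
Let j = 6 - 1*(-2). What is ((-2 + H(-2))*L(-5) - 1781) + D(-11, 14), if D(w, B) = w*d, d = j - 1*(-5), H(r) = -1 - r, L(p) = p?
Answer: -1919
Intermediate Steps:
j = 8 (j = 6 + 2 = 8)
d = 13 (d = 8 - 1*(-5) = 8 + 5 = 13)
D(w, B) = 13*w (D(w, B) = w*13 = 13*w)
((-2 + H(-2))*L(-5) - 1781) + D(-11, 14) = ((-2 + (-1 - 1*(-2)))*(-5) - 1781) + 13*(-11) = ((-2 + (-1 + 2))*(-5) - 1781) - 143 = ((-2 + 1)*(-5) - 1781) - 143 = (-1*(-5) - 1781) - 143 = (5 - 1781) - 143 = -1776 - 143 = -1919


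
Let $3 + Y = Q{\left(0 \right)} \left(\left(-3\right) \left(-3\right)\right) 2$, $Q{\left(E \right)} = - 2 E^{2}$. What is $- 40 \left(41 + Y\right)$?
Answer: $-1520$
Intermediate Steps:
$Y = -3$ ($Y = -3 + - 2 \cdot 0^{2} \left(\left(-3\right) \left(-3\right)\right) 2 = -3 + \left(-2\right) 0 \cdot 9 \cdot 2 = -3 + 0 \cdot 9 \cdot 2 = -3 + 0 \cdot 2 = -3 + 0 = -3$)
$- 40 \left(41 + Y\right) = - 40 \left(41 - 3\right) = \left(-40\right) 38 = -1520$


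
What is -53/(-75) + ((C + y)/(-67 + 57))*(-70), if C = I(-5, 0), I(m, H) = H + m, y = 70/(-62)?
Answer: -98107/2325 ≈ -42.197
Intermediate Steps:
y = -35/31 (y = 70*(-1/62) = -35/31 ≈ -1.1290)
C = -5 (C = 0 - 5 = -5)
-53/(-75) + ((C + y)/(-67 + 57))*(-70) = -53/(-75) + ((-5 - 35/31)/(-67 + 57))*(-70) = -53*(-1/75) - 190/31/(-10)*(-70) = 53/75 - 190/31*(-⅒)*(-70) = 53/75 + (19/31)*(-70) = 53/75 - 1330/31 = -98107/2325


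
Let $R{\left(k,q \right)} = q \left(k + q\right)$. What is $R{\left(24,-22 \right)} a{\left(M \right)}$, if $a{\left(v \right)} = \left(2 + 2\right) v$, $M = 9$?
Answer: $-1584$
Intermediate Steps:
$a{\left(v \right)} = 4 v$
$R{\left(24,-22 \right)} a{\left(M \right)} = - 22 \left(24 - 22\right) 4 \cdot 9 = \left(-22\right) 2 \cdot 36 = \left(-44\right) 36 = -1584$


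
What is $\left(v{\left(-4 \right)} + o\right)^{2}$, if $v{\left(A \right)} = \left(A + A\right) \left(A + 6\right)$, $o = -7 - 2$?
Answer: $625$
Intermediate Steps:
$o = -9$ ($o = -7 - 2 = -9$)
$v{\left(A \right)} = 2 A \left(6 + A\right)$
$\left(v{\left(-4 \right)} + o\right)^{2} = \left(2 \left(-4\right) \left(6 - 4\right) - 9\right)^{2} = \left(2 \left(-4\right) 2 - 9\right)^{2} = \left(-16 - 9\right)^{2} = \left(-25\right)^{2} = 625$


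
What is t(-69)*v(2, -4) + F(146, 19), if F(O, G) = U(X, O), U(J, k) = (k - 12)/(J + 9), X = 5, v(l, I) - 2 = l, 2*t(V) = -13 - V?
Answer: 851/7 ≈ 121.57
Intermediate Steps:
t(V) = -13/2 - V/2 (t(V) = (-13 - V)/2 = -13/2 - V/2)
v(l, I) = 2 + l
U(J, k) = (-12 + k)/(9 + J)
F(O, G) = -6/7 + O/14 (F(O, G) = (-12 + O)/(9 + 5) = (-12 + O)/14 = -6/7 + O/14)
t(-69)*v(2, -4) + F(146, 19) = (-13/2 - 1/2*(-69))*(2 + 2) + (-6/7 + (1/14)*146) = (-13/2 + 69/2)*4 + (-6/7 + 73/7) = 28*4 + 67/7 = 112 + 67/7 = 851/7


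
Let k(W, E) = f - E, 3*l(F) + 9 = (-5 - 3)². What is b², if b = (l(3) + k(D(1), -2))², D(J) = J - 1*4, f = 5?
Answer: 33362176/81 ≈ 4.1188e+5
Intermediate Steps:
l(F) = 55/3 (l(F) = -3 + (-5 - 3)²/3 = -3 + (⅓)*(-8)² = -3 + (⅓)*64 = -3 + 64/3 = 55/3)
D(J) = -4 + J (D(J) = J - 4 = -4 + J)
k(W, E) = 5 - E
b = 5776/9 (b = (55/3 + (5 - 1*(-2)))² = (55/3 + (5 + 2))² = (55/3 + 7)² = (76/3)² = 5776/9 ≈ 641.78)
b² = (5776/9)² = 33362176/81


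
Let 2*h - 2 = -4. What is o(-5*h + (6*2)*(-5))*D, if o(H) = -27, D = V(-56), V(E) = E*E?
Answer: -84672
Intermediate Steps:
V(E) = E²
D = 3136 (D = (-56)² = 3136)
h = -1 (h = 1 + (½)*(-4) = 1 - 2 = -1)
o(-5*h + (6*2)*(-5))*D = -27*3136 = -84672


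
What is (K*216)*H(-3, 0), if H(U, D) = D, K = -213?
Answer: 0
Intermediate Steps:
(K*216)*H(-3, 0) = -213*216*0 = -46008*0 = 0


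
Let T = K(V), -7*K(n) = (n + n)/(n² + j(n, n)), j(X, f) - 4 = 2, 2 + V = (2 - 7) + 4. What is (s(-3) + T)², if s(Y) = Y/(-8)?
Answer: 14641/78400 ≈ 0.18675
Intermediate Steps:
V = -3 (V = -2 + ((2 - 7) + 4) = -2 + (-5 + 4) = -2 - 1 = -3)
j(X, f) = 6 (j(X, f) = 4 + 2 = 6)
K(n) = -2*n/(7*(6 + n²)) (K(n) = -(n + n)/(7*(n² + 6)) = -2*n/(7*(6 + n²)))
T = 2/35 (T = -2*(-3)/(42 + 7*(-3)²) = -2*(-3)/(42 + 7*9) = -2*(-3)/(42 + 63) = -2*(-3)/105 = -2*(-3)*1/105 = 2/35 ≈ 0.057143)
s(Y) = -Y/8 (s(Y) = Y*(-⅛) = -Y/8)
(s(-3) + T)² = (-⅛*(-3) + 2/35)² = (3/8 + 2/35)² = (121/280)² = 14641/78400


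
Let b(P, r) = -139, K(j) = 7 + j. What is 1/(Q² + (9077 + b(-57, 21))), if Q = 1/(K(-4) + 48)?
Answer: 2601/23247739 ≈ 0.00011188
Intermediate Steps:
Q = 1/51 (Q = 1/((7 - 4) + 48) = 1/(3 + 48) = 1/51 ≈ 0.019608)
1/(Q² + (9077 + b(-57, 21))) = 1/((1/51)² + (9077 - 139)) = 1/(1/2601 + 8938) = 1/(23247739/2601) = 2601/23247739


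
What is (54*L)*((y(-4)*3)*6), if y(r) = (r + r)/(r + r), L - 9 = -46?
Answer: -35964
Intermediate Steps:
L = -37 (L = 9 - 46 = -37)
y(r) = 1 (y(r) = (2*r)/((2*r)) = (2*r)*(1/(2*r)) = 1)
(54*L)*((y(-4)*3)*6) = (54*(-37))*((1*3)*6) = -5994*6 = -1998*18 = -35964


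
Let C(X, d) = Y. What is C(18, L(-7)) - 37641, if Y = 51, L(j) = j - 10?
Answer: -37590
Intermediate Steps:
L(j) = -10 + j
C(X, d) = 51
C(18, L(-7)) - 37641 = 51 - 37641 = -37590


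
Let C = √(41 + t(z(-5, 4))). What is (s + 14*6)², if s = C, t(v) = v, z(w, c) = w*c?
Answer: (84 + √21)² ≈ 7846.9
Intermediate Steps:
z(w, c) = c*w
C = √21 (C = √(41 + 4*(-5)) = √(41 - 20) = √21 ≈ 4.5826)
s = √21 ≈ 4.5826
(s + 14*6)² = (√21 + 14*6)² = (√21 + 84)² = (84 + √21)²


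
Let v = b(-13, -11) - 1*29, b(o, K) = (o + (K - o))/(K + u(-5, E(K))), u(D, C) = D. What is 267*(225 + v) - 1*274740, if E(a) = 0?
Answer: -3555591/16 ≈ -2.2222e+5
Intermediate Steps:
b(o, K) = K/(-5 + K) (b(o, K) = (o + (K - o))/(K - 5) = K/(-5 + K))
v = -453/16 (v = -11/(-5 - 11) - 1*29 = -11/(-16) - 29 = -11*(-1/16) - 29 = 11/16 - 29 = -453/16 ≈ -28.313)
267*(225 + v) - 1*274740 = 267*(225 - 453/16) - 1*274740 = 267*(3147/16) - 274740 = 840249/16 - 274740 = -3555591/16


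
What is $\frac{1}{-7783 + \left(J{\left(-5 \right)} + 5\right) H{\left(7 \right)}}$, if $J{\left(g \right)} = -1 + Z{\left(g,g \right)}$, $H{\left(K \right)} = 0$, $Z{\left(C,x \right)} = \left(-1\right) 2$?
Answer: $- \frac{1}{7783} \approx -0.00012849$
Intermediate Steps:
$Z{\left(C,x \right)} = -2$
$J{\left(g \right)} = -3$ ($J{\left(g \right)} = -1 - 2 = -3$)
$\frac{1}{-7783 + \left(J{\left(-5 \right)} + 5\right) H{\left(7 \right)}} = \frac{1}{-7783 + \left(-3 + 5\right) 0} = \frac{1}{-7783 + 2 \cdot 0} = \frac{1}{-7783 + 0} = \frac{1}{-7783} = - \frac{1}{7783}$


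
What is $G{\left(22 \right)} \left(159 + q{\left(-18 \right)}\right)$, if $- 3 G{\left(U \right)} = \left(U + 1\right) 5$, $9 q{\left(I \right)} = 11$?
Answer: $- \frac{165830}{27} \approx -6141.9$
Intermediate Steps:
$q{\left(I \right)} = \frac{11}{9}$ ($q{\left(I \right)} = \frac{1}{9} \cdot 11 = \frac{11}{9}$)
$G{\left(U \right)} = - \frac{5}{3} - \frac{5 U}{3}$ ($G{\left(U \right)} = - \frac{\left(U + 1\right) 5}{3} = - \frac{\left(1 + U\right) 5}{3} = - \frac{5 + 5 U}{3} = - \frac{5}{3} - \frac{5 U}{3}$)
$G{\left(22 \right)} \left(159 + q{\left(-18 \right)}\right) = \left(- \frac{5}{3} - \frac{110}{3}\right) \left(159 + \frac{11}{9}\right) = \left(- \frac{5}{3} - \frac{110}{3}\right) \frac{1442}{9} = \left(- \frac{115}{3}\right) \frac{1442}{9} = - \frac{165830}{27}$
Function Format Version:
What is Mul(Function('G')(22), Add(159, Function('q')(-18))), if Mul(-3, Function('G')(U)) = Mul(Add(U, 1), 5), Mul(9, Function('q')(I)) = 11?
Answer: Rational(-165830, 27) ≈ -6141.9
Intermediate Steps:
Function('q')(I) = Rational(11, 9) (Function('q')(I) = Mul(Rational(1, 9), 11) = Rational(11, 9))
Function('G')(U) = Add(Rational(-5, 3), Mul(Rational(-5, 3), U)) (Function('G')(U) = Mul(Rational(-1, 3), Mul(Add(U, 1), 5)) = Mul(Rational(-1, 3), Mul(Add(1, U), 5)) = Mul(Rational(-1, 3), Add(5, Mul(5, U))) = Add(Rational(-5, 3), Mul(Rational(-5, 3), U)))
Mul(Function('G')(22), Add(159, Function('q')(-18))) = Mul(Add(Rational(-5, 3), Mul(Rational(-5, 3), 22)), Add(159, Rational(11, 9))) = Mul(Add(Rational(-5, 3), Rational(-110, 3)), Rational(1442, 9)) = Mul(Rational(-115, 3), Rational(1442, 9)) = Rational(-165830, 27)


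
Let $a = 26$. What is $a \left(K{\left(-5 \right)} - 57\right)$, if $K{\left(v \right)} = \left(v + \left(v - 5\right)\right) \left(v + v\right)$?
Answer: $2418$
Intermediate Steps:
$K{\left(v \right)} = 2 v \left(-5 + 2 v\right)$ ($K{\left(v \right)} = \left(v + \left(v - 5\right)\right) 2 v = \left(v + \left(-5 + v\right)\right) 2 v = \left(-5 + 2 v\right) 2 v = 2 v \left(-5 + 2 v\right)$)
$a \left(K{\left(-5 \right)} - 57\right) = 26 \left(2 \left(-5\right) \left(-5 + 2 \left(-5\right)\right) - 57\right) = 26 \left(2 \left(-5\right) \left(-5 - 10\right) - 57\right) = 26 \left(2 \left(-5\right) \left(-15\right) - 57\right) = 26 \left(150 - 57\right) = 26 \cdot 93 = 2418$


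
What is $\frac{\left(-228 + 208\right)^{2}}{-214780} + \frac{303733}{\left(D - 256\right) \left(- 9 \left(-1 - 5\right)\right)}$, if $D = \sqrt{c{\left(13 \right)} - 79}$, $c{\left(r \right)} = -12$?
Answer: $- \frac{417544390516}{19028745531} - \frac{303733 i \sqrt{91}}{3543858} \approx -21.943 - 0.81759 i$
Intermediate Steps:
$D = i \sqrt{91}$ ($D = \sqrt{-12 - 79} = \sqrt{-91} = i \sqrt{91} \approx 9.5394 i$)
$\frac{\left(-228 + 208\right)^{2}}{-214780} + \frac{303733}{\left(D - 256\right) \left(- 9 \left(-1 - 5\right)\right)} = \frac{\left(-228 + 208\right)^{2}}{-214780} + \frac{303733}{\left(i \sqrt{91} - 256\right) \left(- 9 \left(-1 - 5\right)\right)} = \left(-20\right)^{2} \left(- \frac{1}{214780}\right) + \frac{303733}{\left(-256 + i \sqrt{91}\right) \left(\left(-9\right) \left(-6\right)\right)} = 400 \left(- \frac{1}{214780}\right) + \frac{303733}{\left(-256 + i \sqrt{91}\right) 54} = - \frac{20}{10739} + \frac{303733}{-13824 + 54 i \sqrt{91}}$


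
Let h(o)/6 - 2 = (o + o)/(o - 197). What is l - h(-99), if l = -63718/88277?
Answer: -109323377/6532498 ≈ -16.735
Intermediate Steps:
l = -63718/88277 (l = -63718*1/88277 = -63718/88277 ≈ -0.72180)
h(o) = 12 + 12*o/(-197 + o) (h(o) = 12 + 6*((o + o)/(o - 197)) = 12 + 6*((2*o)/(-197 + o)) = 12 + 6*(2*o/(-197 + o)) = 12 + 12*o/(-197 + o))
l - h(-99) = -63718/88277 - 12*(-197 + 2*(-99))/(-197 - 99) = -63718/88277 - 12*(-197 - 198)/(-296) = -63718/88277 - 12*(-1)*(-395)/296 = -63718/88277 - 1*1185/74 = -63718/88277 - 1185/74 = -109323377/6532498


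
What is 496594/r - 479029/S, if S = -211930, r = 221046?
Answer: 15080757911/3346162770 ≈ 4.5069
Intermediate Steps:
496594/r - 479029/S = 496594/221046 - 479029/(-211930) = 496594*(1/221046) - 479029*(-1/211930) = 35471/15789 + 479029/211930 = 15080757911/3346162770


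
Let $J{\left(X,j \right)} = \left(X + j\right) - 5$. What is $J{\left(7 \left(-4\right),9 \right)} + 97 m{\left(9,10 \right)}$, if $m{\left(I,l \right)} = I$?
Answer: $849$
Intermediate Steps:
$J{\left(X,j \right)} = -5 + X + j$
$J{\left(7 \left(-4\right),9 \right)} + 97 m{\left(9,10 \right)} = \left(-5 + 7 \left(-4\right) + 9\right) + 97 \cdot 9 = \left(-5 - 28 + 9\right) + 873 = -24 + 873 = 849$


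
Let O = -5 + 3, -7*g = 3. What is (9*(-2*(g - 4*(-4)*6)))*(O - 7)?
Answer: 108378/7 ≈ 15483.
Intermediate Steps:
g = -3/7 (g = -⅐*3 = -3/7 ≈ -0.42857)
O = -2
(9*(-2*(g - 4*(-4)*6)))*(O - 7) = (9*(-2*(-3/7 - 4*(-4)*6)))*(-2 - 7) = (9*(-2*(-3/7 + 16*6)))*(-9) = (9*(-2*(-3/7 + 96)))*(-9) = (9*(-2*669/7))*(-9) = (9*(-1338/7))*(-9) = -12042/7*(-9) = 108378/7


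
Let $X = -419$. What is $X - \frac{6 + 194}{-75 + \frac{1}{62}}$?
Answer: $- \frac{1935531}{4649} \approx -416.33$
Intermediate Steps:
$X - \frac{6 + 194}{-75 + \frac{1}{62}} = -419 - \frac{6 + 194}{-75 + \frac{1}{62}} = -419 - \frac{200}{-75 + \frac{1}{62}} = -419 - \frac{200}{- \frac{4649}{62}} = -419 - 200 \left(- \frac{62}{4649}\right) = -419 - - \frac{12400}{4649} = -419 + \frac{12400}{4649} = - \frac{1935531}{4649}$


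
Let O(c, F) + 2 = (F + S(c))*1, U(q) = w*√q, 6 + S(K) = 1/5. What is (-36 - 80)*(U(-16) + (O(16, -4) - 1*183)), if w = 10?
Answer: 112984/5 - 4640*I ≈ 22597.0 - 4640.0*I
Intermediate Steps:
S(K) = -29/5 (S(K) = -6 + 1/5 = -6 + ⅕ = -29/5)
U(q) = 10*√q
O(c, F) = -39/5 + F (O(c, F) = -2 + (F - 29/5)*1 = -2 + (-29/5 + F)*1 = -2 + (-29/5 + F) = -39/5 + F)
(-36 - 80)*(U(-16) + (O(16, -4) - 1*183)) = (-36 - 80)*(10*√(-16) + ((-39/5 - 4) - 1*183)) = -116*(10*(4*I) + (-59/5 - 183)) = -116*(40*I - 974/5) = -116*(-974/5 + 40*I) = 112984/5 - 4640*I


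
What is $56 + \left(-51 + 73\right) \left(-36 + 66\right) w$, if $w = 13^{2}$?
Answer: $111596$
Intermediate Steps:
$w = 169$
$56 + \left(-51 + 73\right) \left(-36 + 66\right) w = 56 + \left(-51 + 73\right) \left(-36 + 66\right) 169 = 56 + 22 \cdot 30 \cdot 169 = 56 + 660 \cdot 169 = 56 + 111540 = 111596$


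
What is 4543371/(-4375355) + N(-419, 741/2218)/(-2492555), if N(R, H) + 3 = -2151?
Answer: -2263035517647/2181162596405 ≈ -1.0375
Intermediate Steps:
N(R, H) = -2154 (N(R, H) = -3 - 2151 = -2154)
4543371/(-4375355) + N(-419, 741/2218)/(-2492555) = 4543371/(-4375355) - 2154/(-2492555) = 4543371*(-1/4375355) - 2154*(-1/2492555) = -4543371/4375355 + 2154/2492555 = -2263035517647/2181162596405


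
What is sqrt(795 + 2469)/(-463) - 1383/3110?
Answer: -1383/3110 - 8*sqrt(51)/463 ≈ -0.56809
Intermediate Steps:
sqrt(795 + 2469)/(-463) - 1383/3110 = sqrt(3264)*(-1/463) - 1383*1/3110 = (8*sqrt(51))*(-1/463) - 1383/3110 = -8*sqrt(51)/463 - 1383/3110 = -1383/3110 - 8*sqrt(51)/463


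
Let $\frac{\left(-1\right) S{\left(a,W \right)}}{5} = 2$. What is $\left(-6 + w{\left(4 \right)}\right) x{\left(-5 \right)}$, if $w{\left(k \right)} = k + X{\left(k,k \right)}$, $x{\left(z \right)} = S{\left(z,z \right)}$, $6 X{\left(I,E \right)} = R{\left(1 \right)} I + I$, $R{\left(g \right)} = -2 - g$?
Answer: $\frac{100}{3} \approx 33.333$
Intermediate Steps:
$S{\left(a,W \right)} = -10$ ($S{\left(a,W \right)} = \left(-5\right) 2 = -10$)
$X{\left(I,E \right)} = - \frac{I}{3}$ ($X{\left(I,E \right)} = \frac{\left(-2 - 1\right) I + I}{6} = \frac{- 3 I + I}{6} = \frac{\left(-2\right) I}{6} = - \frac{I}{3}$)
$x{\left(z \right)} = -10$
$w{\left(k \right)} = \frac{2 k}{3}$ ($w{\left(k \right)} = k - \frac{k}{3} = \frac{2 k}{3}$)
$\left(-6 + w{\left(4 \right)}\right) x{\left(-5 \right)} = \left(-6 + \frac{2}{3} \cdot 4\right) \left(-10\right) = \left(-6 + \frac{8}{3}\right) \left(-10\right) = \left(- \frac{10}{3}\right) \left(-10\right) = \frac{100}{3}$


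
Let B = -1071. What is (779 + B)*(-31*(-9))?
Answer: -81468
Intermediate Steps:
(779 + B)*(-31*(-9)) = (779 - 1071)*(-31*(-9)) = -292*279 = -81468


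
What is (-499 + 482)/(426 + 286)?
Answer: -17/712 ≈ -0.023876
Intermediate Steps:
(-499 + 482)/(426 + 286) = -17/712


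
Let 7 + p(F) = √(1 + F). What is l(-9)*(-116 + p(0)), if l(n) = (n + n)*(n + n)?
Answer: -39528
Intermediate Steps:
p(F) = -7 + √(1 + F)
l(n) = 4*n² (l(n) = (2*n)*(2*n) = 4*n²)
l(-9)*(-116 + p(0)) = (4*(-9)²)*(-116 + (-7 + √(1 + 0))) = (4*81)*(-116 + (-7 + √1)) = 324*(-116 + (-7 + 1)) = 324*(-116 - 6) = 324*(-122) = -39528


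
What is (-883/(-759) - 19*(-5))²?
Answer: 5327248144/576081 ≈ 9247.4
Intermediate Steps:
(-883/(-759) - 19*(-5))² = (-883*(-1/759) + 95)² = (883/759 + 95)² = (72988/759)² = 5327248144/576081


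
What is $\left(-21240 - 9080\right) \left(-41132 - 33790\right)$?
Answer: $2271635040$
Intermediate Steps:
$\left(-21240 - 9080\right) \left(-41132 - 33790\right) = \left(-21240 - 9080\right) \left(-74922\right) = \left(-30320\right) \left(-74922\right) = 2271635040$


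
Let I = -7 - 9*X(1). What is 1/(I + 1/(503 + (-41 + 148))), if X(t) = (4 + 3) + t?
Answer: -610/48189 ≈ -0.012658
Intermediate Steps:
X(t) = 7 + t
I = -79 (I = -7 - 9*(7 + 1) = -7 - 9*8 = -7 - 72 = -79)
1/(I + 1/(503 + (-41 + 148))) = 1/(-79 + 1/(503 + (-41 + 148))) = 1/(-79 + 1/(503 + 107)) = 1/(-79 + 1/610) = 1/(-48189/610) = -610/48189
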